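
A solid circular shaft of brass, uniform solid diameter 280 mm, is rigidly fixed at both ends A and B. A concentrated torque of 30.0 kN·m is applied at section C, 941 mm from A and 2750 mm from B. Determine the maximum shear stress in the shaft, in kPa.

5190 kPa

With uniform GJ and both ends fixed, compatibility θ_AC = θ_CB gives T_A·a = T_B·b, together with T_A + T_B = T₀.
T_A = T₀·b/(a+b) = 30000·2750/3691 = 22350 N·m; T_B = 7648 N·m.
τ in each portion: τ_AC = 5.19×10^6 Pa, τ_CB = 1.77×10^6 Pa; maximum is in AC.
τ_max = T_AC·r/J = 22350·0.140/6.03×10^-4 = 5.186×10^6 Pa.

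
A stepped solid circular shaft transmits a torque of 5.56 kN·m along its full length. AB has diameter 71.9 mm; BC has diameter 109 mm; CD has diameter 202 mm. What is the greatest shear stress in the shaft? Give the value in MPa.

Under the same torque, τ_max = 16T/(πd³) is largest where d is smallest — segment AB (d = 71.9 mm).
τ_max = 16·5560/(π·(0.0719)³) = 7.618×10^7 Pa.

76.2 MPa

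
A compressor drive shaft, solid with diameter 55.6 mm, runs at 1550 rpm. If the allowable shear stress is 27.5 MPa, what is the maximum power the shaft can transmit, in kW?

J = πd⁴/32 = π(0.0556)⁴/32 = 9.382×10^-7 m⁴.
T_max = τ_allow·J/r = 2.75×10^7 × 9.382×10^-7 / 0.0278 = 928.1 N·m.
ω = 2π·1550/60 = 162.3 rad/s, so P_max = T_max·ω = 1.506×10^5 W.

151 kW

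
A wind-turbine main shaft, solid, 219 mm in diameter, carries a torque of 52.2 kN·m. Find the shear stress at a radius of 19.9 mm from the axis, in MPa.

J = πd⁴/32 = π(0.219)⁴/32 = 2.258×10^-4 m⁴.
Shear stress varies linearly with radius: τ = T·r/J = 52200 × 0.0199 / 2.258×10^-4 = 4.600×10^6 Pa.

4.60 MPa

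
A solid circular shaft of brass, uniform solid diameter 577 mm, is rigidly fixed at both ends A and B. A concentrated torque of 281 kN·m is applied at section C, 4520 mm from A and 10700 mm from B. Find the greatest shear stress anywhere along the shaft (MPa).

With uniform GJ and both ends fixed, compatibility θ_AC = θ_CB gives T_A·a = T_B·b, together with T_A + T_B = T₀.
T_A = T₀·b/(a+b) = 281000·10700/15220 = 197500 N·m; T_B = 83450 N·m.
τ in each portion: τ_AC = 5.24×10^6 Pa, τ_CB = 2.21×10^6 Pa; maximum is in AC.
τ_max = T_AC·r/J = 197500·0.288/0.0109 = 5.237×10^6 Pa.

5.24 MPa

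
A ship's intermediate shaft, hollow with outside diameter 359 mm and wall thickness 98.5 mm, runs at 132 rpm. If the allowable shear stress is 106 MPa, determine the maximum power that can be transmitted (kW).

J = π(d_o⁴ − d_i⁴)/32 = π(0.359⁴ − 0.162⁴)/32 = 1.563×10^-3 m⁴.
T_max = τ_allow·J/r = 1.06×10^8 × 1.563×10^-3 / 0.179 = 923100 N·m.
ω = 2π·132/60 = 13.82 rad/s, so P_max = T_max·ω = 1.276×10^7 W.

12800 kW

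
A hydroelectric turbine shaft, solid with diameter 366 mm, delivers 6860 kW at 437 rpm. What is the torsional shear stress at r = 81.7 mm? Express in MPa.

ω = 2π·437/60 = 45.76 rad/s, so T = P/ω = 6860×10³ / 45.76 = 149900 N·m.
J = πd⁴/32 = π(0.366)⁴/32 = 1.762×10^-3 m⁴.
Shear stress varies linearly with radius: τ = T·r/J = 149900 × 0.0817 / 1.762×10^-3 = 6.952×10^6 Pa.

6.95 MPa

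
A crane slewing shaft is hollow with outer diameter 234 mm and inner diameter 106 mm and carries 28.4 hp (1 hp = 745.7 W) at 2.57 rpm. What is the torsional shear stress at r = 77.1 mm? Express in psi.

3120 psi

ω = 2π·2.57/60 = 0.2691 rad/s, so T = P/ω = 28.4×745.7 / 0.2691 = 78690 N·m.
J = π(d_o⁴ − d_i⁴)/32 = π(0.234⁴ − 0.106⁴)/32 = 2.820×10^-4 m⁴.
Shear stress varies linearly with radius: τ = T·r/J = 78690 × 0.0771 / 2.820×10^-4 = 2.152×10^7 Pa.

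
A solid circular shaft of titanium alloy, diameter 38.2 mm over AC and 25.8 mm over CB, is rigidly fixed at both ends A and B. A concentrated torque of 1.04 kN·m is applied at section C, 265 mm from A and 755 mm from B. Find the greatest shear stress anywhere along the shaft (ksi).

Compatibility: T_A·a/J_AC = T_B·b/J_CB with T_A + T_B = T₀.
J_AC = 2.09×10^-7 m⁴, J_CB = 4.35×10^-8 m⁴, so T_A = T₀·(J_AC/a)/((J_AC/a)+(J_CB/b)) = 969.2 N·m, T_B = 70.79 N·m.
τ in each portion: τ_AC = 8.86×10^7 Pa, τ_CB = 2.10×10^7 Pa; maximum is in AC.
τ_max = T_AC·r/J = 969.2·0.0191/2.09×10^-7 = 8.855×10^7 Pa.

12.8 ksi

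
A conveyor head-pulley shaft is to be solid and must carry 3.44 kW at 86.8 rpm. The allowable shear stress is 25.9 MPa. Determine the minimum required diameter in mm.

ω = 2π·86.8/60 = 9.090 rad/s, so T = P/ω = 3.44×10³ / 9.090 = 378.5 N·m.
For a solid shaft τ_max = 16T/(πd³), so d = (16T/(π τ_allow))^(1/3) = (16·378.5/(π·2.59×10^7))^(1/3) = 0.04206 m.

42.1 mm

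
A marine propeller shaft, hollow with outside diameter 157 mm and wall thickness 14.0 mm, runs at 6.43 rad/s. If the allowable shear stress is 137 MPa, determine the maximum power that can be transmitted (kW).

J = π(d_o⁴ − d_i⁴)/32 = π(0.157⁴ − 0.129⁴)/32 = 3.246×10^-5 m⁴.
T_max = τ_allow·J/r = 1.37×10^8 × 3.246×10^-5 / 0.0785 = 56650 N·m.
ω = 6.43 rad/s, so P_max = T_max·ω = 3.643×10^5 W.

364 kW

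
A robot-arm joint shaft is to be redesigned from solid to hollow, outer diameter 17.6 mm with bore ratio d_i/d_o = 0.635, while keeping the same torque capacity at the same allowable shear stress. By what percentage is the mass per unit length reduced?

Equal τ_max and T ⇒ the solid shaft needs d_s³ = d_o³(1−k⁴), so d_s = 17.6·(1−0.635⁴)^(1/3) = 16.59 mm.
Area ratio A_h/A_s = d_o²(1−k²)/d_s² = (1−k²)/(1−k⁴)^(2/3) = 0.6717.
Mass saving = 1 − 0.6717 = 32.8 %.

32.8 %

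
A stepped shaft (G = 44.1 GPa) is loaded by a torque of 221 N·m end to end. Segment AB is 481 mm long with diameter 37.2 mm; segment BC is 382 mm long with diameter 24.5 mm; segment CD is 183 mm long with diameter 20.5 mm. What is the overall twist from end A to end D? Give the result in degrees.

6.87°

J_AB = π(0.0372)⁴/32 = 1.88×10^-7 m⁴; J_BC = π(0.0245)⁴/32 = 3.54×10^-8 m⁴; J_CD = π(0.0205)⁴/32 = 1.73×10^-8 m⁴.
θ = (T/G)·Σ L_i/J_i = (221.0/44.1×10⁹)·(0.481/1.88×10^-7 + 0.382/3.54×10^-8 + 0.183/1.73×10^-8) = 0.1198 rad.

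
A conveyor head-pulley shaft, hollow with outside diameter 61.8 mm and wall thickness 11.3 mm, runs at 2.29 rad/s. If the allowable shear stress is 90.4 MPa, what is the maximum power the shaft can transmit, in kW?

8.04 kW

J = π(d_o⁴ − d_i⁴)/32 = π(0.0618⁴ − 0.0392⁴)/32 = 1.200×10^-6 m⁴.
T_max = τ_allow·J/r = 9.04×10^7 × 1.200×10^-6 / 0.0309 = 3511 N·m.
ω = 2.29 rad/s, so P_max = T_max·ω = 8041 W.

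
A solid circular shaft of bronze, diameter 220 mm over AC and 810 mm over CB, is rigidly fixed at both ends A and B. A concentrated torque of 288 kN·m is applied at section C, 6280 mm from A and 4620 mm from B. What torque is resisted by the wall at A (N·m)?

Compatibility: T_A·a/J_AC = T_B·b/J_CB with T_A + T_B = T₀.
J_AC = 2.30×10^-4 m⁴, J_CB = 0.0423 m⁴, so T_A = T₀·(J_AC/a)/((J_AC/a)+(J_CB/b)) = 1148 N·m, T_B = 286900 N·m.

1150 N·m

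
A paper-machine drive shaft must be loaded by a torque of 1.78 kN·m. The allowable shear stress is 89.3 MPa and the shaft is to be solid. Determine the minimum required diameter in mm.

For a solid shaft τ_max = 16T/(πd³), so d = (16T/(π τ_allow))^(1/3) = (16·1780/(π·8.93×10^7))^(1/3) = 0.04665 m.

46.6 mm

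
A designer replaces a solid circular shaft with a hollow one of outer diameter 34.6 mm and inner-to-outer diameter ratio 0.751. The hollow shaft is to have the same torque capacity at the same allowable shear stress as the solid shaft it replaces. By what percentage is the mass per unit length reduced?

Equal τ_max and T ⇒ the solid shaft needs d_s³ = d_o³(1−k⁴), so d_s = 34.6·(1−0.751⁴)^(1/3) = 30.45 mm.
Area ratio A_h/A_s = d_o²(1−k²)/d_s² = (1−k²)/(1−k⁴)^(2/3) = 0.5628.
Mass saving = 1 − 0.5628 = 43.7 %.

43.7 %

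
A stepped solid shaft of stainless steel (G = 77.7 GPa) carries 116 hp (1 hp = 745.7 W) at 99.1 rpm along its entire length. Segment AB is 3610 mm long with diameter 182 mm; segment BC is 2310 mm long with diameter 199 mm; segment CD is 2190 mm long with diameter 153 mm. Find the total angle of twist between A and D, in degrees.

ω = 2π·99.1/60 = 10.38 rad/s, so T = P/ω = 116×745.7 / 10.38 = 8335 N·m.
J_AB = π(0.182)⁴/32 = 1.08×10^-4 m⁴; J_BC = π(0.199)⁴/32 = 1.54×10^-4 m⁴; J_CD = π(0.153)⁴/32 = 5.38×10^-5 m⁴.
θ = (T/G)·Σ L_i/J_i = (8335/77.7×10⁹)·(3.61/1.08×10^-4 + 2.31/1.54×10^-4 + 2.19/5.38×10^-5) = 9.572×10^-3 rad.

0.548°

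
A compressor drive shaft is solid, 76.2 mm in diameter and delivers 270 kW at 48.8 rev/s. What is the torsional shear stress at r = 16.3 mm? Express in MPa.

4.34 MPa

ω = 2π·48.8 = 306.6 rad/s, so T = P/ω = 270×10³ / 306.6 = 880.6 N·m.
J = πd⁴/32 = π(0.0762)⁴/32 = 3.310×10^-6 m⁴.
Shear stress varies linearly with radius: τ = T·r/J = 880.6 × 0.0163 / 3.310×10^-6 = 4.336×10^6 Pa.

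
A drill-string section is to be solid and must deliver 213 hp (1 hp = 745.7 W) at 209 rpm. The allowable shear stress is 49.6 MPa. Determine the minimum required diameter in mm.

ω = 2π·209/60 = 21.89 rad/s, so T = P/ω = 213×745.7 / 21.89 = 7257 N·m.
For a solid shaft τ_max = 16T/(πd³), so d = (16T/(π τ_allow))^(1/3) = (16·7257/(π·4.96×10^7))^(1/3) = 0.09066 m.

90.7 mm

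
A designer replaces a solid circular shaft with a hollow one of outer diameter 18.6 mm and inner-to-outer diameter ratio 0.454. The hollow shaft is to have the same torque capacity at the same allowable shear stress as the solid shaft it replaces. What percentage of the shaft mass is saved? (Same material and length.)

Equal τ_max and T ⇒ the solid shaft needs d_s³ = d_o³(1−k⁴), so d_s = 18.6·(1−0.454⁴)^(1/3) = 18.33 mm.
Area ratio A_h/A_s = d_o²(1−k²)/d_s² = (1−k²)/(1−k⁴)^(2/3) = 0.8172.
Mass saving = 1 − 0.8172 = 18.3 %.

18.3 %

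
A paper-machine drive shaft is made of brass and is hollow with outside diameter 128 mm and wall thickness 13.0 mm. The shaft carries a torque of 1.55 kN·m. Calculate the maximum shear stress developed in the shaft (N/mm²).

J = π(d_o⁴ − d_i⁴)/32 = π(0.128⁴ − 0.102⁴)/32 = 1.573×10^-5 m⁴.
τ_max = T·r/J = 1550 × 0.0640 / 1.573×10^-5 = 6.308×10^6 Pa.

6.31 N/mm²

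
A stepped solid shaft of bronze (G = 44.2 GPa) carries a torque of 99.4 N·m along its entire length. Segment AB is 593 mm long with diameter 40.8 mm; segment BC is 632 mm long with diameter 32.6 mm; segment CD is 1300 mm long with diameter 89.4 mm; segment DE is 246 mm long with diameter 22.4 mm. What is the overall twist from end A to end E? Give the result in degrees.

J_AB = π(0.0408)⁴/32 = 2.72×10^-7 m⁴; J_BC = π(0.0326)⁴/32 = 1.11×10^-7 m⁴; J_CD = π(0.0894)⁴/32 = 6.27×10^-6 m⁴; J_DE = π(0.0224)⁴/32 = 2.47×10^-8 m⁴.
θ = (T/G)·Σ L_i/J_i = (99.40/44.2×10⁹)·(0.593/2.72×10^-7 + 0.632/1.11×10^-7 + 1.30/6.27×10^-6 + 0.246/2.47×10^-8) = 0.04057 rad.

2.32°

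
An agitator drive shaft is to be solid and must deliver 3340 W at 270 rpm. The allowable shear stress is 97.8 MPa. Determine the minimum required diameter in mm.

ω = 2π·270/60 = 28.27 rad/s, so T = P/ω = 3340 / 28.27 = 118.1 N·m.
For a solid shaft τ_max = 16T/(πd³), so d = (16T/(π τ_allow))^(1/3) = (16·118.1/(π·9.78×10^7))^(1/3) = 0.01832 m.

18.3 mm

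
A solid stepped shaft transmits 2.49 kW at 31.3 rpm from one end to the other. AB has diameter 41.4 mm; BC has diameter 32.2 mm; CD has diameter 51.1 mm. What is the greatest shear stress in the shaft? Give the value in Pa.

1.16e8 Pa

ω = 2π·31.3/60 = 3.278 rad/s, so T = P/ω = 2.49×10³ / 3.278 = 759.7 N·m.
Under the same torque, τ_max = 16T/(πd³) is largest where d is smallest — segment BC (d = 32.2 mm).
τ_max = 16·759.7/(π·(0.0322)³) = 1.159×10^8 Pa.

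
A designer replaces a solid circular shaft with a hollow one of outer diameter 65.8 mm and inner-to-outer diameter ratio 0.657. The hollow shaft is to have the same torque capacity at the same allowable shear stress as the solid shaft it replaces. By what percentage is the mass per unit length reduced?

34.8 %

Equal τ_max and T ⇒ the solid shaft needs d_s³ = d_o³(1−k⁴), so d_s = 65.8·(1−0.657⁴)^(1/3) = 61.43 mm.
Area ratio A_h/A_s = d_o²(1−k²)/d_s² = (1−k²)/(1−k⁴)^(2/3) = 0.6521.
Mass saving = 1 − 0.6521 = 34.8 %.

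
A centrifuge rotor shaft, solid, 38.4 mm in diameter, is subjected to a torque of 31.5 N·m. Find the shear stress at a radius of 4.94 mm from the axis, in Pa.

729000 Pa

J = πd⁴/32 = π(0.0384)⁴/32 = 2.135×10^-7 m⁴.
Shear stress varies linearly with radius: τ = T·r/J = 31.50 × 0.00494 / 2.135×10^-7 = 7.290×10^5 Pa.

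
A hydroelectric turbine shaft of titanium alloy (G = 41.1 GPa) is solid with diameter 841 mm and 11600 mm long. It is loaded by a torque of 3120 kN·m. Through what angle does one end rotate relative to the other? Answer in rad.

J = πd⁴/32 = π(0.841)⁴/32 = 0.04911 m⁴.
θ = T·L/(G·J) = 3.120e6 × 11.6 / (41.1×10⁹ × 0.04911) = 0.01793 rad.

0.0179 rad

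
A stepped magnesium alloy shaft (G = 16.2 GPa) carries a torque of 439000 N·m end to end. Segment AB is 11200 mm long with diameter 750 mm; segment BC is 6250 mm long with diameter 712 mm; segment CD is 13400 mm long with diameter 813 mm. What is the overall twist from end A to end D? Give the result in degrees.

1.43°

J_AB = π(0.750)⁴/32 = 0.0311 m⁴; J_BC = π(0.712)⁴/32 = 0.0252 m⁴; J_CD = π(0.813)⁴/32 = 0.0429 m⁴.
θ = (T/G)·Σ L_i/J_i = (439000/16.2×10⁹)·(11.2/0.0311 + 6.25/0.0252 + 13.4/0.0429) = 0.02495 rad.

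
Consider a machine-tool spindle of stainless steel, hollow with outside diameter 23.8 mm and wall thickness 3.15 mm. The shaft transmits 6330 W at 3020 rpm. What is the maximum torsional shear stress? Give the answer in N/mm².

ω = 2π·3020/60 = 316.3 rad/s, so T = P/ω = 6330 / 316.3 = 20.02 N·m.
J = π(d_o⁴ − d_i⁴)/32 = π(0.0238⁴ − 0.0175⁴)/32 = 2.229×10^-8 m⁴.
τ_max = T·r/J = 20.02 × 0.0119 / 2.229×10^-8 = 1.068×10^7 Pa.

10.7 N/mm²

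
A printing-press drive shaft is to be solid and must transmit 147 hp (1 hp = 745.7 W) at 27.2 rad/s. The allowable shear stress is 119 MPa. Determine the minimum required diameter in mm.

ω = 27.2 rad/s, so T = P/ω = 147×745.7 / 27.20 = 4030 N·m.
For a solid shaft τ_max = 16T/(πd³), so d = (16T/(π τ_allow))^(1/3) = (16·4030/(π·1.19×10^8))^(1/3) = 0.05566 m.

55.7 mm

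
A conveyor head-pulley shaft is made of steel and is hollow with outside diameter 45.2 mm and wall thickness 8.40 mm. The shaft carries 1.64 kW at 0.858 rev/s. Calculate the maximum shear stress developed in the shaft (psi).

2880 psi

ω = 2π·0.858 = 5.391 rad/s, so T = P/ω = 1.64×10³ / 5.391 = 304.2 N·m.
J = π(d_o⁴ − d_i⁴)/32 = π(0.0452⁴ − 0.0284⁴)/32 = 3.459×10^-7 m⁴.
τ_max = T·r/J = 304.2 × 0.0226 / 3.459×10^-7 = 1.988×10^7 Pa.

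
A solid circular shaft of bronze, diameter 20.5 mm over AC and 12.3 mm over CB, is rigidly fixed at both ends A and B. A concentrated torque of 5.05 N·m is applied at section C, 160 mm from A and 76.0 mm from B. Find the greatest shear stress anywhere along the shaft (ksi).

Compatibility: T_A·a/J_AC = T_B·b/J_CB with T_A + T_B = T₀.
J_AC = 1.73×10^-8 m⁴, J_CB = 2.25×10^-9 m⁴, so T_A = T₀·(J_AC/a)/((J_AC/a)+(J_CB/b)) = 3.967 N·m, T_B = 1.083 N·m.
τ in each portion: τ_AC = 2.35×10^6 Pa, τ_CB = 2.96×10^6 Pa; maximum is in CB.
τ_max = T_CB·r/J = 1.083·0.00615/2.25×10^-9 = 2.963×10^6 Pa.

0.430 ksi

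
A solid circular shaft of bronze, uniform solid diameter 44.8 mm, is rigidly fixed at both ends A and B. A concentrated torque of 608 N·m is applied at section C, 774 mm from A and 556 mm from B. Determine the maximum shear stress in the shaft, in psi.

2910 psi

With uniform GJ and both ends fixed, compatibility θ_AC = θ_CB gives T_A·a = T_B·b, together with T_A + T_B = T₀.
T_A = T₀·b/(a+b) = 608.0·556/1330 = 254.2 N·m; T_B = 353.8 N·m.
τ in each portion: τ_AC = 1.44×10^7 Pa, τ_CB = 2.00×10^7 Pa; maximum is in CB.
τ_max = T_CB·r/J = 353.8·0.0224/3.95×10^-7 = 2.004×10^7 Pa.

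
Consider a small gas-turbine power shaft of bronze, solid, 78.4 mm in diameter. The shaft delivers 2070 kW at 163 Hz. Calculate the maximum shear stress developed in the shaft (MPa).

ω = 2π·163 = 1024 rad/s, so T = P/ω = 2070×10³ / 1024 = 2021 N·m.
J = πd⁴/32 = π(0.0784)⁴/32 = 3.709×10^-6 m⁴.
τ_max = T·r/J = 2021 × 0.0392 / 3.709×10^-6 = 2.136×10^7 Pa.

21.4 MPa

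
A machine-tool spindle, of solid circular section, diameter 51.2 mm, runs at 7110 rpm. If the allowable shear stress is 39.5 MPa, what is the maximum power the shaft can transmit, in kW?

J = πd⁴/32 = π(0.0512)⁴/32 = 6.747×10^-7 m⁴.
T_max = τ_allow·J/r = 3.95×10^7 × 6.747×10^-7 / 0.0256 = 1041 N·m.
ω = 2π·7110/60 = 744.6 rad/s, so P_max = T_max·ω = 7.751×10^5 W.

775 kW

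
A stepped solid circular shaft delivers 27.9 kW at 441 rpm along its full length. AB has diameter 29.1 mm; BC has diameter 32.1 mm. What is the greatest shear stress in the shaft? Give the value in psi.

18100 psi

ω = 2π·441/60 = 46.18 rad/s, so T = P/ω = 27.9×10³ / 46.18 = 604.1 N·m.
Under the same torque, τ_max = 16T/(πd³) is largest where d is smallest — segment AB (d = 29.1 mm).
τ_max = 16·604.1/(π·(0.0291)³) = 1.249×10^8 Pa.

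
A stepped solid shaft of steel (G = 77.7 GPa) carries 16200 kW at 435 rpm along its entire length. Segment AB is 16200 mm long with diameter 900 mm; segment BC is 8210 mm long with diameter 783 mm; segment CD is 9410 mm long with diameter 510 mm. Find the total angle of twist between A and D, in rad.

0.00865 rad

ω = 2π·435/60 = 45.55 rad/s, so T = P/ω = 16200×10³ / 45.55 = 355600 N·m.
J_AB = π(0.900)⁴/32 = 0.0644 m⁴; J_BC = π(0.783)⁴/32 = 0.0369 m⁴; J_CD = π(0.510)⁴/32 = 6.64×10^-3 m⁴.
θ = (T/G)·Σ L_i/J_i = (355600/77.7×10⁹)·(16.2/0.0644 + 8.21/0.0369 + 9.41/6.64×10^-3) = 8.654×10^-3 rad.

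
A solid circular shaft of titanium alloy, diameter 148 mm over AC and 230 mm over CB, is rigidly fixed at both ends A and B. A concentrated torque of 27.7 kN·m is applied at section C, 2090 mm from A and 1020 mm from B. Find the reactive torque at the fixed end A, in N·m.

2140 N·m

Compatibility: T_A·a/J_AC = T_B·b/J_CB with T_A + T_B = T₀.
J_AC = 4.71×10^-5 m⁴, J_CB = 2.75×10^-4 m⁴, so T_A = T₀·(J_AC/a)/((J_AC/a)+(J_CB/b)) = 2139 N·m, T_B = 25560 N·m.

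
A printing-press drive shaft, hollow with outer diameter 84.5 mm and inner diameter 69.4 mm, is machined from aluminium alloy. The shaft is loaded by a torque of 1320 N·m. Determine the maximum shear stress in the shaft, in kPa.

J = π(d_o⁴ − d_i⁴)/32 = π(0.0845⁴ − 0.0694⁴)/32 = 2.728×10^-6 m⁴.
τ_max = T·r/J = 1320 × 0.0423 / 2.728×10^-6 = 2.044×10^7 Pa.

20400 kPa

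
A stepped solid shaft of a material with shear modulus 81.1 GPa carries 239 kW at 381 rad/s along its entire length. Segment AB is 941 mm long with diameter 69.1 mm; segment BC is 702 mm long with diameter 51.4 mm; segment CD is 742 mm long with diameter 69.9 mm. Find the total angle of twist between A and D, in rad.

0.0136 rad

ω = 381 rad/s, so T = P/ω = 239×10³ / 381.0 = 627.3 N·m.
J_AB = π(0.0691)⁴/32 = 2.24×10^-6 m⁴; J_BC = π(0.0514)⁴/32 = 6.85×10^-7 m⁴; J_CD = π(0.0699)⁴/32 = 2.34×10^-6 m⁴.
θ = (T/G)·Σ L_i/J_i = (627.3/81.1×10⁹)·(0.941/2.24×10^-6 + 0.702/6.85×10^-7 + 0.742/2.34×10^-6) = 0.01362 rad.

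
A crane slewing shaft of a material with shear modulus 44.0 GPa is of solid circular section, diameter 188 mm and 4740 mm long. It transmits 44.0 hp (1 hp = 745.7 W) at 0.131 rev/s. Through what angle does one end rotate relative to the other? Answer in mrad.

35.0 mrad

ω = 2π·0.131 = 0.8231 rad/s, so T = P/ω = 44.0×745.7 / 0.8231 = 39860 N·m.
J = πd⁴/32 = π(0.188)⁴/32 = 1.226×10^-4 m⁴.
θ = T·L/(G·J) = 39860 × 4.74 / (44.0×10⁹ × 1.226×10^-4) = 0.03502 rad.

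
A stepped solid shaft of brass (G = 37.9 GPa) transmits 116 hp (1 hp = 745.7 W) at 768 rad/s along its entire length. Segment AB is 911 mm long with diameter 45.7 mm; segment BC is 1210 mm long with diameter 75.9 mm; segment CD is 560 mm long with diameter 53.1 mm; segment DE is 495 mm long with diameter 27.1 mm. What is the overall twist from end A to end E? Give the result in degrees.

ω = 768 rad/s, so T = P/ω = 116×745.7 / 768.0 = 112.6 N·m.
J_AB = π(0.0457)⁴/32 = 4.28×10^-7 m⁴; J_BC = π(0.0759)⁴/32 = 3.26×10^-6 m⁴; J_CD = π(0.0531)⁴/32 = 7.81×10^-7 m⁴; J_DE = π(0.0271)⁴/32 = 5.30×10^-8 m⁴.
θ = (T/G)·Σ L_i/J_i = (112.6/37.9×10⁹)·(0.911/4.28×10^-7 + 1.21/3.26×10^-6 + 0.560/7.81×10^-7 + 0.495/5.30×10^-8) = 0.03734 rad.

2.14°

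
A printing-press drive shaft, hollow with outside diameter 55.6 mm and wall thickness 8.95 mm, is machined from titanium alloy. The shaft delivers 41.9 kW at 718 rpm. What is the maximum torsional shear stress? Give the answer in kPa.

20900 kPa

ω = 2π·718/60 = 75.19 rad/s, so T = P/ω = 41.9×10³ / 75.19 = 557.3 N·m.
J = π(d_o⁴ − d_i⁴)/32 = π(0.0556⁴ − 0.0377⁴)/32 = 7.399×10^-7 m⁴.
τ_max = T·r/J = 557.3 × 0.0278 / 7.399×10^-7 = 2.094×10^7 Pa.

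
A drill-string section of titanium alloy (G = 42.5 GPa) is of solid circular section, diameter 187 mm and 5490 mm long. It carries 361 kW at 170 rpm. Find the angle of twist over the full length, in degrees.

ω = 2π·170/60 = 17.80 rad/s, so T = P/ω = 361×10³ / 17.80 = 20280 N·m.
J = πd⁴/32 = π(0.187)⁴/32 = 1.201×10^-4 m⁴.
θ = T·L/(G·J) = 20280 × 5.49 / (42.5×10⁹ × 1.201×10^-4) = 0.02182 rad.

1.25°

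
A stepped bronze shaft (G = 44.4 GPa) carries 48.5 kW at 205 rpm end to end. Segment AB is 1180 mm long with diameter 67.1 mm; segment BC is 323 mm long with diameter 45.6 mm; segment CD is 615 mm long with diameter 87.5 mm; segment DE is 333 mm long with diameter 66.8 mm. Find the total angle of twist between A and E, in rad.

ω = 2π·205/60 = 21.47 rad/s, so T = P/ω = 48.5×10³ / 21.47 = 2259 N·m.
J_AB = π(0.0671)⁴/32 = 1.99×10^-6 m⁴; J_BC = π(0.0456)⁴/32 = 4.24×10^-7 m⁴; J_CD = π(0.0875)⁴/32 = 5.75×10^-6 m⁴; J_DE = π(0.0668)⁴/32 = 1.95×10^-6 m⁴.
θ = (T/G)·Σ L_i/J_i = (2259/44.4×10⁹)·(1.18/1.99×10^-6 + 0.323/4.24×10^-7 + 0.615/5.75×10^-6 + 0.333/1.95×10^-6) = 0.08299 rad.

0.0830 rad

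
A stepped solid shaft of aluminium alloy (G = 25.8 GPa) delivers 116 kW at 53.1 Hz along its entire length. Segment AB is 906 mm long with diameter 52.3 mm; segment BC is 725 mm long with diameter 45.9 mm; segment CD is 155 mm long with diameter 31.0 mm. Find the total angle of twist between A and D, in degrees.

3.56°

ω = 2π·53.1 = 333.6 rad/s, so T = P/ω = 116×10³ / 333.6 = 347.7 N·m.
J_AB = π(0.0523)⁴/32 = 7.35×10^-7 m⁴; J_BC = π(0.0459)⁴/32 = 4.36×10^-7 m⁴; J_CD = π(0.0310)⁴/32 = 9.07×10^-8 m⁴.
θ = (T/G)·Σ L_i/J_i = (347.7/25.8×10⁹)·(0.906/7.35×10^-7 + 0.725/4.36×10^-7 + 0.155/9.07×10^-8) = 0.06208 rad.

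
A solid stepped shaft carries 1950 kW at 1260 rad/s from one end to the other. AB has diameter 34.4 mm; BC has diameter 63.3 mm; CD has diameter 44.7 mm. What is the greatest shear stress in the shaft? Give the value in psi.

28100 psi

ω = 1260 rad/s, so T = P/ω = 1950×10³ / 1260 = 1548 N·m.
Under the same torque, τ_max = 16T/(πd³) is largest where d is smallest — segment AB (d = 34.4 mm).
τ_max = 16·1548/(π·(0.0344)³) = 1.936×10^8 Pa.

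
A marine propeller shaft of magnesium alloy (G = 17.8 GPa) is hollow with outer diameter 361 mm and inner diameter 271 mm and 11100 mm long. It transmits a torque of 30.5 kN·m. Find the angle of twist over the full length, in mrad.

16.7 mrad

J = π(d_o⁴ − d_i⁴)/32 = π(0.361⁴ − 0.271⁴)/32 = 1.138×10^-3 m⁴.
θ = T·L/(G·J) = 30500 × 11.1 / (17.8×10⁹ × 1.138×10^-3) = 0.01672 rad.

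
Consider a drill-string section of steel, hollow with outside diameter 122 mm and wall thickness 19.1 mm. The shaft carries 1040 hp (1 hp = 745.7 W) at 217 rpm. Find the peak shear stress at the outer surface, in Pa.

ω = 2π·217/60 = 22.72 rad/s, so T = P/ω = 1040×745.7 / 22.72 = 34130 N·m.
J = π(d_o⁴ − d_i⁴)/32 = π(0.122⁴ − 0.0838⁴)/32 = 1.691×10^-5 m⁴.
τ_max = T·r/J = 34130 × 0.0610 / 1.691×10^-5 = 1.231×10^8 Pa.

1.23e8 Pa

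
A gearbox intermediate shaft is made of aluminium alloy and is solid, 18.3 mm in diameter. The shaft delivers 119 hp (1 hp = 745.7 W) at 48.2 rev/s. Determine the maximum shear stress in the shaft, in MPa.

ω = 2π·48.2 = 302.8 rad/s, so T = P/ω = 119×745.7 / 302.8 = 293.0 N·m.
J = πd⁴/32 = π(0.0183)⁴/32 = 1.101×10^-8 m⁴.
τ_max = T·r/J = 293.0 × 0.00915 / 1.101×10^-8 = 2.435×10^8 Pa.

244 MPa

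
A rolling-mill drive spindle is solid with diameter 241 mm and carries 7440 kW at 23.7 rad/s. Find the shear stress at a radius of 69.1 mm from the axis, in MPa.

65.5 MPa

ω = 23.7 rad/s, so T = P/ω = 7440×10³ / 23.70 = 313900 N·m.
J = πd⁴/32 = π(0.241)⁴/32 = 3.312×10^-4 m⁴.
Shear stress varies linearly with radius: τ = T·r/J = 313900 × 0.0691 / 3.312×10^-4 = 6.550×10^7 Pa.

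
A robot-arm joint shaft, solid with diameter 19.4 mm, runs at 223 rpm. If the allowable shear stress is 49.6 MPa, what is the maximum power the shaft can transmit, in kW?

J = πd⁴/32 = π(0.0194)⁴/32 = 1.391×10^-8 m⁴.
T_max = τ_allow·J/r = 4.96×10^7 × 1.391×10^-8 / 0.00970 = 71.11 N·m.
ω = 2π·223/60 = 23.35 rad/s, so P_max = T_max·ω = 1661 W.

1.66 kW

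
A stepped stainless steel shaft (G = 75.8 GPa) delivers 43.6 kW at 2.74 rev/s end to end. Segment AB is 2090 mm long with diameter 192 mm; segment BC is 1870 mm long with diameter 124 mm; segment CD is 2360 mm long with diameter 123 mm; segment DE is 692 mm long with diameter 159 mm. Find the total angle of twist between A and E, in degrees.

ω = 2π·2.74 = 17.22 rad/s, so T = P/ω = 43.6×10³ / 17.22 = 2533 N·m.
J_AB = π(0.192)⁴/32 = 1.33×10^-4 m⁴; J_BC = π(0.124)⁴/32 = 2.32×10^-5 m⁴; J_CD = π(0.123)⁴/32 = 2.25×10^-5 m⁴; J_DE = π(0.159)⁴/32 = 6.27×10^-5 m⁴.
θ = (T/G)·Σ L_i/J_i = (2533/75.8×10⁹)·(2.09/1.33×10^-4 + 1.87/2.32×10^-5 + 2.36/2.25×10^-5 + 0.692/6.27×10^-5) = 7.093×10^-3 rad.

0.406°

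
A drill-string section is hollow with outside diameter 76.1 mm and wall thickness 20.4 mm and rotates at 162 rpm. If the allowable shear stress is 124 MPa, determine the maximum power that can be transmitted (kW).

174 kW

J = π(d_o⁴ − d_i⁴)/32 = π(0.0761⁴ − 0.0353⁴)/32 = 3.140×10^-6 m⁴.
T_max = τ_allow·J/r = 1.24×10^8 × 3.140×10^-6 / 0.0381 = 10230 N·m.
ω = 2π·162/60 = 16.96 rad/s, so P_max = T_max·ω = 1.736×10^5 W.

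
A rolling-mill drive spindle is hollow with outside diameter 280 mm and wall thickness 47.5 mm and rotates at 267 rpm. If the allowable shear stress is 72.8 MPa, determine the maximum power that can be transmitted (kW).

7100 kW

J = π(d_o⁴ − d_i⁴)/32 = π(0.280⁴ − 0.185⁴)/32 = 4.884×10^-4 m⁴.
T_max = τ_allow·J/r = 7.28×10^7 × 4.884×10^-4 / 0.140 = 254000 N·m.
ω = 2π·267/60 = 27.96 rad/s, so P_max = T_max·ω = 7.102×10^6 W.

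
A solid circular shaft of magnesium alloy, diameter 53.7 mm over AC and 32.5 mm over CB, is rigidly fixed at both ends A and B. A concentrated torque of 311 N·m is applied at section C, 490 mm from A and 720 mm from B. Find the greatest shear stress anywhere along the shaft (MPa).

Compatibility: T_A·a/J_AC = T_B·b/J_CB with T_A + T_B = T₀.
J_AC = 8.16×10^-7 m⁴, J_CB = 1.10×10^-7 m⁴, so T_A = T₀·(J_AC/a)/((J_AC/a)+(J_CB/b)) = 285.0 N·m, T_B = 26.02 N·m.
τ in each portion: τ_AC = 9.37×10^6 Pa, τ_CB = 3.86×10^6 Pa; maximum is in AC.
τ_max = T_AC·r/J = 285.0·0.0269/8.16×10^-7 = 9.373×10^6 Pa.

9.37 MPa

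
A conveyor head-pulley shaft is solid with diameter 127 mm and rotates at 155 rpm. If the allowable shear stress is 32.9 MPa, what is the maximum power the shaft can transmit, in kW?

215 kW

J = πd⁴/32 = π(0.127)⁴/32 = 2.554×10^-5 m⁴.
T_max = τ_allow·J/r = 3.29×10^7 × 2.554×10^-5 / 0.0635 = 13230 N·m.
ω = 2π·155/60 = 16.23 rad/s, so P_max = T_max·ω = 2.148×10^5 W.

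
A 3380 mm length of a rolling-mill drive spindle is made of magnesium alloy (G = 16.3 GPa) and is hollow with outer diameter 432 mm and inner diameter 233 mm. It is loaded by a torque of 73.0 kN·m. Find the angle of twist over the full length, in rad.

0.00484 rad

J = π(d_o⁴ − d_i⁴)/32 = π(0.432⁴ − 0.233⁴)/32 = 3.130×10^-3 m⁴.
θ = T·L/(G·J) = 73000 × 3.38 / (16.3×10⁹ × 3.130×10^-3) = 4.836×10^-3 rad.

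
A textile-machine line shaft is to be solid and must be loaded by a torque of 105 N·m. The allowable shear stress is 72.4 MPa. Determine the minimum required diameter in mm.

For a solid shaft τ_max = 16T/(πd³), so d = (16T/(π τ_allow))^(1/3) = (16·105.0/(π·7.24×10^7))^(1/3) = 0.01947 m.

19.5 mm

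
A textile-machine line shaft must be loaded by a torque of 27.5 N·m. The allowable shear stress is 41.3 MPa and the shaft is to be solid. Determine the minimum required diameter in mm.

15.0 mm

For a solid shaft τ_max = 16T/(πd³), so d = (16T/(π τ_allow))^(1/3) = (16·27.50/(π·4.13×10^7))^(1/3) = 0.01502 m.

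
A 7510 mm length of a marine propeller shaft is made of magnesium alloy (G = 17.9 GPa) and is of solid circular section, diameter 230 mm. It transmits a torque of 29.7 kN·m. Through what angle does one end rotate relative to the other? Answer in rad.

0.0454 rad

J = πd⁴/32 = π(0.230)⁴/32 = 2.747×10^-4 m⁴.
θ = T·L/(G·J) = 29700 × 7.51 / (17.9×10⁹ × 2.747×10^-4) = 0.04536 rad.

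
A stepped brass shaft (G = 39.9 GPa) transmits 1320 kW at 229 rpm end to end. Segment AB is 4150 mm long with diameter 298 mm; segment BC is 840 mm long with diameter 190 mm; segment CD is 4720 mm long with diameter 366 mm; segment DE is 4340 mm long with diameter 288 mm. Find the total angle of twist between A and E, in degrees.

ω = 2π·229/60 = 23.98 rad/s, so T = P/ω = 1320×10³ / 23.98 = 55040 N·m.
J_AB = π(0.298)⁴/32 = 7.74×10^-4 m⁴; J_BC = π(0.190)⁴/32 = 1.28×10^-4 m⁴; J_CD = π(0.366)⁴/32 = 1.76×10^-3 m⁴; J_DE = π(0.288)⁴/32 = 6.75×10^-4 m⁴.
θ = (T/G)·Σ L_i/J_i = (55040/39.9×10⁹)·(4.15/7.74×10^-4 + 0.840/1.28×10^-4 + 4.72/1.76×10^-3 + 4.34/6.75×10^-4) = 0.02901 rad.

1.66°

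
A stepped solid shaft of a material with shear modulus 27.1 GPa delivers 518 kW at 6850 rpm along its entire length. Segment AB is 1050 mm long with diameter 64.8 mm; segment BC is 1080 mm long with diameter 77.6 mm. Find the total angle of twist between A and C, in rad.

0.0242 rad

ω = 2π·6850/60 = 717.3 rad/s, so T = P/ω = 518×10³ / 717.3 = 722.1 N·m.
J_AB = π(0.0648)⁴/32 = 1.73×10^-6 m⁴; J_BC = π(0.0776)⁴/32 = 3.56×10^-6 m⁴.
θ = (T/G)·Σ L_i/J_i = (722.1/27.1×10⁹)·(1.05/1.73×10^-6 + 1.08/3.56×10^-6) = 0.02425 rad.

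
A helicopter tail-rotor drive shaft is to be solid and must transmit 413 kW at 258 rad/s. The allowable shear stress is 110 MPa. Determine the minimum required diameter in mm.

ω = 258 rad/s, so T = P/ω = 413×10³ / 258.0 = 1601 N·m.
For a solid shaft τ_max = 16T/(πd³), so d = (16T/(π τ_allow))^(1/3) = (16·1601/(π·1.10×10^8))^(1/3) = 0.04201 m.

42.0 mm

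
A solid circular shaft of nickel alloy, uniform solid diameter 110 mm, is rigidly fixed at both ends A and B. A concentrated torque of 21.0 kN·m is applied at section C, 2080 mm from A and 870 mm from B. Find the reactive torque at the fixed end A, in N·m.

6190 N·m

With uniform GJ and both ends fixed, compatibility θ_AC = θ_CB gives T_A·a = T_B·b, together with T_A + T_B = T₀.
T_A = T₀·b/(a+b) = 21000·870/2950 = 6193 N·m; T_B = 14810 N·m.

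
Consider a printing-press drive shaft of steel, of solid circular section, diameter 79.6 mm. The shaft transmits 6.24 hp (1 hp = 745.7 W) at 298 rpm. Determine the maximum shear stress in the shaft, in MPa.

ω = 2π·298/60 = 31.21 rad/s, so T = P/ω = 6.24×745.7 / 31.21 = 149.1 N·m.
J = πd⁴/32 = π(0.0796)⁴/32 = 3.941×10^-6 m⁴.
τ_max = T·r/J = 149.1 × 0.0398 / 3.941×10^-6 = 1.506×10^6 Pa.

1.51 MPa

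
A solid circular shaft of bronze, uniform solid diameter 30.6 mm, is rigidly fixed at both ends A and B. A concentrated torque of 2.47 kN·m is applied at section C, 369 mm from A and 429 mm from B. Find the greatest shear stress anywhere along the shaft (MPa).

With uniform GJ and both ends fixed, compatibility θ_AC = θ_CB gives T_A·a = T_B·b, together with T_A + T_B = T₀.
T_A = T₀·b/(a+b) = 2470·429/798.0 = 1328 N·m; T_B = 1142 N·m.
τ in each portion: τ_AC = 2.36×10^8 Pa, τ_CB = 2.03×10^8 Pa; maximum is in AC.
τ_max = T_AC·r/J = 1328·0.0153/8.61×10^-8 = 2.360×10^8 Pa.

236 MPa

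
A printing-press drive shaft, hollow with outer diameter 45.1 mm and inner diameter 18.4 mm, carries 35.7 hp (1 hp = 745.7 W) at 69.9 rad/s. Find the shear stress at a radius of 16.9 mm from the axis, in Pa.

1.63e7 Pa

ω = 69.9 rad/s, so T = P/ω = 35.7×745.7 / 69.90 = 380.9 N·m.
J = π(d_o⁴ − d_i⁴)/32 = π(0.0451⁴ − 0.0184⁴)/32 = 3.949×10^-7 m⁴.
Shear stress varies linearly with radius: τ = T·r/J = 380.9 × 0.0169 / 3.949×10^-7 = 1.630×10^7 Pa.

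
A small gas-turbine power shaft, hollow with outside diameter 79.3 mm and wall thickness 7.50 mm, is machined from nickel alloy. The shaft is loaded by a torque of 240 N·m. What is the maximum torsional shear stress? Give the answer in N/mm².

J = π(d_o⁴ − d_i⁴)/32 = π(0.0793⁴ − 0.0643⁴)/32 = 2.204×10^-6 m⁴.
τ_max = T·r/J = 240.0 × 0.0396 / 2.204×10^-6 = 4.317×10^6 Pa.

4.32 N/mm²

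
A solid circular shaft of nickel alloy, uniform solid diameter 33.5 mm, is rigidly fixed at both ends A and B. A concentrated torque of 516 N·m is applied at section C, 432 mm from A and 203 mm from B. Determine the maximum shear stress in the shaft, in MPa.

47.6 MPa

With uniform GJ and both ends fixed, compatibility θ_AC = θ_CB gives T_A·a = T_B·b, together with T_A + T_B = T₀.
T_A = T₀·b/(a+b) = 516.0·203/635.0 = 165.0 N·m; T_B = 351.0 N·m.
τ in each portion: τ_AC = 2.23×10^7 Pa, τ_CB = 4.76×10^7 Pa; maximum is in CB.
τ_max = T_CB·r/J = 351.0·0.0168/1.24×10^-7 = 4.755×10^7 Pa.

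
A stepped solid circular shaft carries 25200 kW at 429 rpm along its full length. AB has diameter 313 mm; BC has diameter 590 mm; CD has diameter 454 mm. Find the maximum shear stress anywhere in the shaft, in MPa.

ω = 2π·429/60 = 44.92 rad/s, so T = P/ω = 25200×10³ / 44.92 = 560900 N·m.
Under the same torque, τ_max = 16T/(πd³) is largest where d is smallest — segment AB (d = 313 mm).
τ_max = 16·560900/(π·(0.313)³) = 9.316×10^7 Pa.

93.2 MPa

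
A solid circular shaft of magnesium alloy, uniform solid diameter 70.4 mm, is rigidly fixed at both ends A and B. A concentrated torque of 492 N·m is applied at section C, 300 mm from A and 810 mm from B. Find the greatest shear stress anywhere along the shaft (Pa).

5.24e6 Pa

With uniform GJ and both ends fixed, compatibility θ_AC = θ_CB gives T_A·a = T_B·b, together with T_A + T_B = T₀.
T_A = T₀·b/(a+b) = 492.0·810/1110 = 359.0 N·m; T_B = 133.0 N·m.
τ in each portion: τ_AC = 5.24×10^6 Pa, τ_CB = 1.94×10^6 Pa; maximum is in AC.
τ_max = T_AC·r/J = 359.0·0.0352/2.41×10^-6 = 5.241×10^6 Pa.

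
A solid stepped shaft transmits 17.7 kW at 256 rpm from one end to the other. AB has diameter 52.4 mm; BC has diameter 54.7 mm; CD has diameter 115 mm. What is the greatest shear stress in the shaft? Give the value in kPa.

ω = 2π·256/60 = 26.81 rad/s, so T = P/ω = 17.7×10³ / 26.81 = 660.2 N·m.
Under the same torque, τ_max = 16T/(πd³) is largest where d is smallest — segment AB (d = 52.4 mm).
τ_max = 16·660.2/(π·(0.0524)³) = 2.337×10^7 Pa.

23400 kPa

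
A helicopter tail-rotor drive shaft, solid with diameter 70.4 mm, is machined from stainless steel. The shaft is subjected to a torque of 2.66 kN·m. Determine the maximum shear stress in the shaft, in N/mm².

J = πd⁴/32 = π(0.0704)⁴/32 = 2.412×10^-6 m⁴.
τ_max = T·r/J = 2660 × 0.0352 / 2.412×10^-6 = 3.883×10^7 Pa.

38.8 N/mm²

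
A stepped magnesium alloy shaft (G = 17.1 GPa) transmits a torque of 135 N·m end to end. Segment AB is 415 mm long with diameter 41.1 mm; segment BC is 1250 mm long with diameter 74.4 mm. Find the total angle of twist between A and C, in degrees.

J_AB = π(0.0411)⁴/32 = 2.80×10^-7 m⁴; J_BC = π(0.0744)⁴/32 = 3.01×10^-6 m⁴.
θ = (T/G)·Σ L_i/J_i = (135.0/17.1×10⁹)·(0.415/2.80×10^-7 + 1.25/3.01×10^-6) = 0.01498 rad.

0.858°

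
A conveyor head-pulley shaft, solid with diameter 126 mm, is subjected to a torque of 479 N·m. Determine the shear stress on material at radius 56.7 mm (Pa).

1.10e6 Pa

J = πd⁴/32 = π(0.126)⁴/32 = 2.474×10^-5 m⁴.
Shear stress varies linearly with radius: τ = T·r/J = 479.0 × 0.0567 / 2.474×10^-5 = 1.098×10^6 Pa.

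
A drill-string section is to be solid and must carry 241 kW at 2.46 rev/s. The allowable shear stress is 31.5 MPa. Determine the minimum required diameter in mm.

136 mm

ω = 2π·2.46 = 15.46 rad/s, so T = P/ω = 241×10³ / 15.46 = 15590 N·m.
For a solid shaft τ_max = 16T/(πd³), so d = (16T/(π τ_allow))^(1/3) = (16·15590/(π·3.15×10^7))^(1/3) = 0.1361 m.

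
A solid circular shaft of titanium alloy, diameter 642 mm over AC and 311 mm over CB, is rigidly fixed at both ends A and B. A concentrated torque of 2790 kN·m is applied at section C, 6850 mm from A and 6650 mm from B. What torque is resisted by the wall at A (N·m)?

Compatibility: T_A·a/J_AC = T_B·b/J_CB with T_A + T_B = T₀.
J_AC = 0.0167 m⁴, J_CB = 9.18×10^-4 m⁴, so T_A = T₀·(J_AC/a)/((J_AC/a)+(J_CB/b)) = 2.640e6 N·m, T_B = 149800 N·m.

2.64e6 N·m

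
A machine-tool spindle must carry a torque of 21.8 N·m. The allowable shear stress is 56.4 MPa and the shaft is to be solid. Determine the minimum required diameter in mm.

12.5 mm

For a solid shaft τ_max = 16T/(πd³), so d = (16T/(π τ_allow))^(1/3) = (16·21.80/(π·5.64×10^7))^(1/3) = 0.01253 m.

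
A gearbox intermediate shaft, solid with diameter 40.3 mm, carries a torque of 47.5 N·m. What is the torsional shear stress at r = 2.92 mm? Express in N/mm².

0.536 N/mm²

J = πd⁴/32 = π(0.0403)⁴/32 = 2.590×10^-7 m⁴.
Shear stress varies linearly with radius: τ = T·r/J = 47.50 × 0.00292 / 2.590×10^-7 = 5.356×10^5 Pa.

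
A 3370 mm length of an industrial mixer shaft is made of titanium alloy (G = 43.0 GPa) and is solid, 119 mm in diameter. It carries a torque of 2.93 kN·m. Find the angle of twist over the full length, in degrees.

J = πd⁴/32 = π(0.119)⁴/32 = 1.969×10^-5 m⁴.
θ = T·L/(G·J) = 2930 × 3.37 / (43.0×10⁹ × 1.969×10^-5) = 0.01166 rad.

0.668°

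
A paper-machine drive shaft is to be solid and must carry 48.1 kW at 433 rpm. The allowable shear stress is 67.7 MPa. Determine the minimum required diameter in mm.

43.1 mm

ω = 2π·433/60 = 45.34 rad/s, so T = P/ω = 48.1×10³ / 45.34 = 1061 N·m.
For a solid shaft τ_max = 16T/(πd³), so d = (16T/(π τ_allow))^(1/3) = (16·1061/(π·6.77×10^7))^(1/3) = 0.04305 m.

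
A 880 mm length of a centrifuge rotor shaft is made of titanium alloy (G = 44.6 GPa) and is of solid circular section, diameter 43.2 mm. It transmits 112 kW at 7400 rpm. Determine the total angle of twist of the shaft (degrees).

0.478°

ω = 2π·7400/60 = 774.9 rad/s, so T = P/ω = 112×10³ / 774.9 = 144.5 N·m.
J = πd⁴/32 = π(0.0432)⁴/32 = 3.419×10^-7 m⁴.
θ = T·L/(G·J) = 144.5 × 0.880 / (44.6×10⁹ × 3.419×10^-7) = 8.340×10^-3 rad.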